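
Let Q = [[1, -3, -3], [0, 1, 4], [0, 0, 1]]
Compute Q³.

Q = I + N where N = [[0, -3, -3], [0, 0, 4], [0, 0, 0]] is strictly upper-triangular, so N³ = 0.
(I + N)³ = I + 3·N + 3·N² = [[1, -9, -45], [0, 1, 12], [0, 0, 1]].

[[1, -9, -45], [0, 1, 12], [0, 0, 1]]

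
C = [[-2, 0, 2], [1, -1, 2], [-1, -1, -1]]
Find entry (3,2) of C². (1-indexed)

2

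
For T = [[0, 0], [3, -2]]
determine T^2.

[[0, 0], [-6, 4]]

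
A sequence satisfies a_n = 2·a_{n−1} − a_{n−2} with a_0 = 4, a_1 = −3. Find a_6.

With companion matrix C = [[2, −1], [1, 0]], [a_n, a_{n−1}]ᵀ = C·[a_{n−1}, a_{n−2}]ᵀ, so [a_6, a_5]ᵀ = C^5·[a_1, a_0]ᵀ.
C^5 = [[6, −5], [5, −4]], giving [a_6, a_5]ᵀ = [[−38], [−31]].

−38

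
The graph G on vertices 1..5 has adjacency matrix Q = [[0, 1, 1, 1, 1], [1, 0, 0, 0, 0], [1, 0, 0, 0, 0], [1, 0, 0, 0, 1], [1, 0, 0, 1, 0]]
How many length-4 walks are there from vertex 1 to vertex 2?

2

The number of length-4 walks from vertex 1 to vertex 2 is entry (1,2) of Q^4, where Q is the adjacency matrix.
Q^2 = [[4, 0, 0, 1, 1], [0, 1, 1, 1, 1], [0, 1, 1, 1, 1], [1, 1, 1, 2, 1], [1, 1, 1, 1, 2]]
Q^3 = [[2, 4, 4, 5, 5], [4, 0, 0, 1, 1], [4, 0, 0, 1, 1], [5, 1, 1, 2, 3], [5, 1, 1, 3, 2]]
Q^4 = [[18, 2, 2, 7, 7], [2, 4, 4, 5, 5], [2, 4, 4, 5, 5], [7, 5, 5, 8, 7], [7, 5, 5, 7, 8]]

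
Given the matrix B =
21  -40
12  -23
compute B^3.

tr B = -2 and det B = -3, so the characteristic polynomial is λ² − (-2)λ + (-3) with roots 1 and -3.
Eigenvectors give P = [[-2, 5], [-1, 3]] with P⁻¹ = [[-3, 5], [-1, 2]], and B = P·diag(1, -3)·P⁻¹.
Then B^3 = P·diag(1, -27)·P⁻¹ = [[-2, -135], [-1, -81]] · [[-3, 5], [-1, 2]] = [[141, -280], [84, -167]].

[[141, -280], [84, -167]]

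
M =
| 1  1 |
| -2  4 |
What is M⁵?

[[-179, 211], [-422, 454]]

tr M = 5 and det M = 6, so the characteristic polynomial is λ² − (5)λ + (6) with roots 3 and 2.
Eigenvectors give P = [[-1, 1], [-2, 1]] with P⁻¹ = [[1, -1], [2, -1]], and M = P·diag(3, 2)·P⁻¹.
Then M⁵ = P·diag(243, 32)·P⁻¹ = [[-243, 32], [-486, 32]] · [[1, -1], [2, -1]] = [[-179, 211], [-422, 454]].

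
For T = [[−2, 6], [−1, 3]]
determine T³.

T² = T (a projection; rank 1, trace 1), so T³ = T.

[[−2, 6], [−1, 3]]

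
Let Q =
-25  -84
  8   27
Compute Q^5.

[[-1465, -5124], [488, 1707]]

tr Q = 2 and det Q = -3, so the characteristic polynomial is λ² − (2)λ + (-3) with roots -1 and 3.
Eigenvectors give P = [[7, -3], [-2, 1]] with P⁻¹ = [[1, 3], [2, 7]], and Q = P·diag(-1, 3)·P⁻¹.
Then Q^5 = P·diag(-1, 243)·P⁻¹ = [[-7, -729], [2, 243]] · [[1, 3], [2, 7]] = [[-1465, -5124], [488, 1707]].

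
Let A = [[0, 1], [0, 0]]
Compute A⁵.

[[0, 0], [0, 0]]

A is strictly triangular, hence nilpotent: A² = 0, so A⁵ = 0.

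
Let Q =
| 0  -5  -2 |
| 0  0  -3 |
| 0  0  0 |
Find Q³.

[[0, 0, 0], [0, 0, 0], [0, 0, 0]]

Q is strictly triangular, hence nilpotent: Q³ = 0, so Q³ = 0.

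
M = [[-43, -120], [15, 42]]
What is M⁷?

tr M = -1 and det M = -6, so the characteristic polynomial is λ² − (-1)λ + (-6) with roots 2 and -3.
Eigenvectors give P = [[8, 3], [-3, -1]] with P⁻¹ = [[-1, -3], [3, 8]], and M = P·diag(2, -3)·P⁻¹.
Then M⁷ = P·diag(128, -2187)·P⁻¹ = [[1024, -6561], [-384, 2187]] · [[-1, -3], [3, 8]] = [[-20707, -55560], [6945, 18648]].

[[-20707, -55560], [6945, 18648]]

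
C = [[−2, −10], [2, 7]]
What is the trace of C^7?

2315

tr C = 5 and det C = 6, so the characteristic polynomial is λ² − (5)λ + (6) with roots 3 and 2.
Eigenvectors give P = [[−2, 5], [1, −2]] with P⁻¹ = [[2, 5], [1, 2]], and C = P·diag(3, 2)·P⁻¹.
Then C^7 = P·diag(2187, 128)·P⁻¹ = [[−4374, 640], [2187, −256]] · [[2, 5], [1, 2]] = [[−8108, −20590], [4118, 10423]].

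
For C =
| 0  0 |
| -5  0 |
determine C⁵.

C is strictly triangular, hence nilpotent: C² = 0, so C⁵ = 0.

[[0, 0], [0, 0]]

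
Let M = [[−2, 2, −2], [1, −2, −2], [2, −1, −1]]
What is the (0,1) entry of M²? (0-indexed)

−6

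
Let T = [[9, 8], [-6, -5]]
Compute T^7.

tr T = 4 and det T = 3, so the characteristic polynomial is λ² − (4)λ + (3) with roots 1 and 3.
Eigenvectors give P = [[1, 4], [-1, -3]] with P⁻¹ = [[-3, -4], [1, 1]], and T = P·diag(1, 3)·P⁻¹.
Then T^7 = P·diag(1, 2187)·P⁻¹ = [[1, 8748], [-1, -6561]] · [[-3, -4], [1, 1]] = [[8745, 8744], [-6558, -6557]].

[[8745, 8744], [-6558, -6557]]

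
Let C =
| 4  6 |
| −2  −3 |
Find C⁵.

[[4, 6], [−2, −3]]

C² = C (a projection; rank 1, trace 1), so C⁵ = C.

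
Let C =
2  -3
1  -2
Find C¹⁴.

C² = I (check: tr C = 0 and det C = -1), so C¹⁴ = I since 14 is even.

[[1, 0], [0, 1]]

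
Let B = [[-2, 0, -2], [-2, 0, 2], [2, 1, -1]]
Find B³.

B² = [[0, -2, 6], [8, 2, 2], [-8, -1, -1]]
B³ = [[16, 6, -10], [-16, 2, -14], [16, -1, 15]]

[[16, 6, -10], [-16, 2, -14], [16, -1, 15]]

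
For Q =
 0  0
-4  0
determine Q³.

Q is strictly triangular, hence nilpotent: Q² = 0, so Q³ = 0.

[[0, 0], [0, 0]]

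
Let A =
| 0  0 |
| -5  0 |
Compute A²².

A is strictly triangular, hence nilpotent: A² = 0, so A²² = 0.

[[0, 0], [0, 0]]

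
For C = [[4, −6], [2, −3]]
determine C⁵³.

[[4, −6], [2, −3]]

C² = C (a projection; rank 1, trace 1), so C⁵³ = C.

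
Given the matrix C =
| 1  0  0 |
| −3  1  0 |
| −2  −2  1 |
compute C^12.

[[1, 0, 0], [−36, 1, 0], [372, −24, 1]]

C = I + N where N = [[0, 0, 0], [−3, 0, 0], [−2, −2, 0]] is strictly lower-triangular, so N^3 = 0.
(I + N)^12 = I + 12·N + 66·N^2 = [[1, 0, 0], [−36, 1, 0], [372, −24, 1]].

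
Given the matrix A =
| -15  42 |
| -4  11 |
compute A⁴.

tr A = -4 and det A = 3, so the characteristic polynomial is λ² − (-4)λ + (3) with roots -3 and -1.
Eigenvectors give P = [[-7, -3], [-2, -1]] with P⁻¹ = [[-1, 3], [2, -7]], and A = P·diag(-3, -1)·P⁻¹.
Then A⁴ = P·diag(81, 1)·P⁻¹ = [[-567, -3], [-162, -1]] · [[-1, 3], [2, -7]] = [[561, -1680], [160, -479]].

[[561, -1680], [160, -479]]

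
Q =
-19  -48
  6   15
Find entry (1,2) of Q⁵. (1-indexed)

tr Q = -4 and det Q = 3, so the characteristic polynomial is λ² − (-4)λ + (3) with roots -3 and -1.
Eigenvectors give P = [[-3, -8], [1, 3]] with P⁻¹ = [[-3, -8], [1, 3]], and Q = P·diag(-3, -1)·P⁻¹.
Then Q⁵ = P·diag(-243, -1)·P⁻¹ = [[729, 8], [-243, -3]] · [[-3, -8], [1, 3]] = [[-2179, -5808], [726, 1935]].

-5808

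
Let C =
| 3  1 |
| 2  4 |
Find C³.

[[47, 39], [78, 86]]

C² = [[11, 7], [14, 18]]
C³ = [[47, 39], [78, 86]]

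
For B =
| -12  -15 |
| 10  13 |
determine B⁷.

[[-4758, -6945], [4630, 6817]]

tr B = 1 and det B = -6, so the characteristic polynomial is λ² − (1)λ + (-6) with roots 3 and -2.
Eigenvectors give P = [[1, -3], [-1, 2]] with P⁻¹ = [[-2, -3], [-1, -1]], and B = P·diag(3, -2)·P⁻¹.
Then B⁷ = P·diag(2187, -128)·P⁻¹ = [[2187, 384], [-2187, -256]] · [[-2, -3], [-1, -1]] = [[-4758, -6945], [4630, 6817]].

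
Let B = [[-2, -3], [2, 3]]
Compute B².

[[-2, -3], [2, 3]]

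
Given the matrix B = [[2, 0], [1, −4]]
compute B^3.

[[8, 0], [12, −64]]

B^2 = [[4, 0], [−2, 16]]
B^3 = [[8, 0], [12, −64]]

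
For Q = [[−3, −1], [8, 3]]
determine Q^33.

Q² = I (check: tr Q = 0 and det Q = −1), so Q^33 = Q since 33 is odd.

[[−3, −1], [8, 3]]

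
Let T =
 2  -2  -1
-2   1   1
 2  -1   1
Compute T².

[[6, -5, -5], [-4, 4, 4], [8, -6, -2]]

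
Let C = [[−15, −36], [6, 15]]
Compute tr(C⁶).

1458

tr C = 0 and det C = −9, so the characteristic polynomial is λ² − (0)λ + (−9) with roots −3 and 3.
Eigenvectors give P = [[−3, −2], [1, 1]] with P⁻¹ = [[−1, −2], [1, 3]], and C = P·diag(−3, 3)·P⁻¹.
Then C⁶ = P·diag(729, 729)·P⁻¹ = [[−2187, −1458], [729, 729]] · [[−1, −2], [1, 3]] = [[729, 0], [0, 729]].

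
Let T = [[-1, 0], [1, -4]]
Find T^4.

[[1, 0], [-85, 256]]

T^2 = [[1, 0], [-5, 16]]
T^3 = [[-1, 0], [21, -64]]
T^4 = [[1, 0], [-85, 256]]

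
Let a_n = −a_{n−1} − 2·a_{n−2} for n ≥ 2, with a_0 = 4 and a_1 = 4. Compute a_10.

With companion matrix T = [[−1, −2], [1, 0]], [a_n, a_{n−1}]ᵀ = T·[a_{n−1}, a_{n−2}]ᵀ, so [a_10, a_9]ᵀ = T⁹·[a_1, a_0]ᵀ.
T⁹ = [[11, 34], [−17, −6]], giving [a_10, a_9]ᵀ = [[180], [−92]].

180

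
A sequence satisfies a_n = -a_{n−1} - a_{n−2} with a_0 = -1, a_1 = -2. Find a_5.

3

With companion matrix M = [[-1, -1], [1, 0]], [a_n, a_{n−1}]ᵀ = M·[a_{n−1}, a_{n−2}]ᵀ, so [a_5, a_4]ᵀ = M^4·[a_1, a_0]ᵀ.
M^4 = [[-1, -1], [1, 0]], giving [a_5, a_4]ᵀ = [[3], [-2]].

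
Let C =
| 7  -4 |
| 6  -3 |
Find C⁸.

[[19681, -13120], [19680, -13119]]

tr C = 4 and det C = 3, so the characteristic polynomial is λ² − (4)λ + (3) with roots 3 and 1.
Eigenvectors give P = [[1, -2], [1, -3]] with P⁻¹ = [[3, -2], [1, -1]], and C = P·diag(3, 1)·P⁻¹.
Then C⁸ = P·diag(6561, 1)·P⁻¹ = [[6561, -2], [6561, -3]] · [[3, -2], [1, -1]] = [[19681, -13120], [19680, -13119]].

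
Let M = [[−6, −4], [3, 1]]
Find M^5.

tr M = −5 and det M = 6, so the characteristic polynomial is λ² − (−5)λ + (6) with roots −3 and −2.
Eigenvectors give P = [[−4, 1], [3, −1]] with P⁻¹ = [[−1, −1], [−3, −4]], and M = P·diag(−3, −2)·P⁻¹.
Then M^5 = P·diag(−243, −32)·P⁻¹ = [[972, −32], [−729, 32]] · [[−1, −1], [−3, −4]] = [[−876, −844], [633, 601]].

[[−876, −844], [633, 601]]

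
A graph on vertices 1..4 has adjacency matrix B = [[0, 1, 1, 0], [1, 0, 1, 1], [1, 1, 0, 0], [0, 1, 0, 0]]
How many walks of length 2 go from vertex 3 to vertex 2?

1

The number of length-2 walks from vertex 3 to vertex 2 is entry (3,2) of B², where B is the adjacency matrix.
B² = [[2, 1, 1, 1], [1, 3, 1, 0], [1, 1, 2, 1], [1, 0, 1, 1]]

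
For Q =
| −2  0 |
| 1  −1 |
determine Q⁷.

tr Q = −3 and det Q = 2, so the characteristic polynomial is λ² − (−3)λ + (2) with roots −1 and −2.
Eigenvectors give P = [[0, 1], [−1, −1]] with P⁻¹ = [[−1, −1], [1, 0]], and Q = P·diag(−1, −2)·P⁻¹.
Then Q⁷ = P·diag(−1, −128)·P⁻¹ = [[0, −128], [1, 128]] · [[−1, −1], [1, 0]] = [[−128, 0], [127, −1]].

[[−128, 0], [127, −1]]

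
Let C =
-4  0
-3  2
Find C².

[[16, 0], [6, 4]]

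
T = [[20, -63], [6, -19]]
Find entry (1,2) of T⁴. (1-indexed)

-315

tr T = 1 and det T = -2, so the characteristic polynomial is λ² − (1)λ + (-2) with roots 2 and -1.
Eigenvectors give P = [[-7, 3], [-2, 1]] with P⁻¹ = [[-1, 3], [-2, 7]], and T = P·diag(2, -1)·P⁻¹.
Then T⁴ = P·diag(16, 1)·P⁻¹ = [[-112, 3], [-32, 1]] · [[-1, 3], [-2, 7]] = [[106, -315], [30, -89]].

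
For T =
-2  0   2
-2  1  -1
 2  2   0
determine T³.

[[-32, -4, 12], [-8, -11, 1], [16, 6, -18]]

T² = [[8, 4, -4], [0, -1, -5], [-8, 2, 2]]
T³ = [[-32, -4, 12], [-8, -11, 1], [16, 6, -18]]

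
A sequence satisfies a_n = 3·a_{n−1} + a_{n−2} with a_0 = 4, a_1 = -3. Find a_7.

-2127

With companion matrix A = [[3, 1], [1, 0]], [a_n, a_{n−1}]ᵀ = A·[a_{n−1}, a_{n−2}]ᵀ, so [a_7, a_6]ᵀ = A⁶·[a_1, a_0]ᵀ.
A⁶ = [[1189, 360], [360, 109]], giving [a_7, a_6]ᵀ = [[-2127], [-644]].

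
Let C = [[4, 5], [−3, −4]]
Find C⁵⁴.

C² = I (check: tr C = 0 and det C = −1), so C⁵⁴ = I since 54 is even.

[[1, 0], [0, 1]]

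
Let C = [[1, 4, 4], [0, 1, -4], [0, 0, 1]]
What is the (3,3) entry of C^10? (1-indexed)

C = I + N where N = [[0, 4, 4], [0, 0, -4], [0, 0, 0]] is strictly upper-triangular, so N^3 = 0.
(I + N)^10 = I + 10·N + 45·N^2 = [[1, 40, -680], [0, 1, -40], [0, 0, 1]].

1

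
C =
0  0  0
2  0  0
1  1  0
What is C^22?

[[0, 0, 0], [0, 0, 0], [0, 0, 0]]

C is strictly triangular, hence nilpotent: C^3 = 0, so C^22 = 0.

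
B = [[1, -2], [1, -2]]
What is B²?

[[-1, 2], [-1, 2]]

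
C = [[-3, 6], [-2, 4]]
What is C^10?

[[-3, 6], [-2, 4]]

C² = C (a projection; rank 1, trace 1), so C^10 = C.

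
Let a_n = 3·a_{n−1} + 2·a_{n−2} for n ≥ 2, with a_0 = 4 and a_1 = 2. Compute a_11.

With companion matrix Q = [[3, 2], [1, 0]], [a_n, a_{n−1}]ᵀ = Q·[a_{n−1}, a_{n−2}]ᵀ, so [a_11, a_10]ᵀ = Q^10·[a_1, a_0]ᵀ.
Q^10 = [[283667, 159294], [79647, 44726]], giving [a_11, a_10]ᵀ = [[1204510], [338198]].

1204510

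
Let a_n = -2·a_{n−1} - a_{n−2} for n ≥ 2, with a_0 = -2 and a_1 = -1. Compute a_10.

28

With companion matrix C = [[-2, -1], [1, 0]], [a_n, a_{n−1}]ᵀ = C·[a_{n−1}, a_{n−2}]ᵀ, so [a_10, a_9]ᵀ = C⁹·[a_1, a_0]ᵀ.
C⁹ = [[-10, -9], [9, 8]], giving [a_10, a_9]ᵀ = [[28], [-25]].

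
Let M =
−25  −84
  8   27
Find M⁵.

[[−1465, −5124], [488, 1707]]

tr M = 2 and det M = −3, so the characteristic polynomial is λ² − (2)λ + (−3) with roots 3 and −1.
Eigenvectors give P = [[−3, 7], [1, −2]] with P⁻¹ = [[2, 7], [1, 3]], and M = P·diag(3, −1)·P⁻¹.
Then M⁵ = P·diag(243, −1)·P⁻¹ = [[−729, −7], [243, 2]] · [[2, 7], [1, 3]] = [[−1465, −5124], [488, 1707]].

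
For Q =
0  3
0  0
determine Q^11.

[[0, 0], [0, 0]]

Q is strictly triangular, hence nilpotent: Q^2 = 0, so Q^11 = 0.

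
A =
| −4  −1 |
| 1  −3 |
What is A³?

[[−53, −36], [36, −17]]

A² = [[15, 7], [−7, 8]]
A³ = [[−53, −36], [36, −17]]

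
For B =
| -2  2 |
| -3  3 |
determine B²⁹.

B² = B (a projection; rank 1, trace 1), so B²⁹ = B.

[[-2, 2], [-3, 3]]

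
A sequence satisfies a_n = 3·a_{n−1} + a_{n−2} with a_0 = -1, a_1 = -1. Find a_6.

With companion matrix Q = [[3, 1], [1, 0]], [a_n, a_{n−1}]ᵀ = Q·[a_{n−1}, a_{n−2}]ᵀ, so [a_6, a_5]ᵀ = Q⁵·[a_1, a_0]ᵀ.
Q⁵ = [[360, 109], [109, 33]], giving [a_6, a_5]ᵀ = [[-469], [-142]].

-469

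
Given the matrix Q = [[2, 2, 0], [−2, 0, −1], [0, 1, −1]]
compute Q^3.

Q^2 = [[0, 4, −2], [−4, −5, 1], [−2, −1, 0]]
Q^3 = [[−8, −2, −2], [2, −7, 4], [−2, −4, 1]]

[[−8, −2, −2], [2, −7, 4], [−2, −4, 1]]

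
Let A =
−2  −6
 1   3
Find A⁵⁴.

A² = A (a projection; rank 1, trace 1), so A⁵⁴ = A.

[[−2, −6], [1, 3]]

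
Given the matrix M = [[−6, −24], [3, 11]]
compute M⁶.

[[−5256, −15960], [1995, 6049]]

tr M = 5 and det M = 6, so the characteristic polynomial is λ² − (5)λ + (6) with roots 3 and 2.
Eigenvectors give P = [[−8, 3], [3, −1]] with P⁻¹ = [[1, 3], [3, 8]], and M = P·diag(3, 2)·P⁻¹.
Then M⁶ = P·diag(729, 64)·P⁻¹ = [[−5832, 192], [2187, −64]] · [[1, 3], [3, 8]] = [[−5256, −15960], [1995, 6049]].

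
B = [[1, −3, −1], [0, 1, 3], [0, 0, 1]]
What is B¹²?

B = I + N where N = [[0, −3, −1], [0, 0, 3], [0, 0, 0]] is strictly upper-triangular, so N³ = 0.
(I + N)¹² = I + 12·N + 66·N² = [[1, −36, −606], [0, 1, 36], [0, 0, 1]].

[[1, −36, −606], [0, 1, 36], [0, 0, 1]]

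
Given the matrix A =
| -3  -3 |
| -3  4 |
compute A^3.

A^2 = [[18, -3], [-3, 25]]
A^3 = [[-45, -66], [-66, 109]]

[[-45, -66], [-66, 109]]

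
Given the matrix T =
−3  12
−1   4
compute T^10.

[[−3, 12], [−1, 4]]

T² = T (a projection; rank 1, trace 1), so T^10 = T.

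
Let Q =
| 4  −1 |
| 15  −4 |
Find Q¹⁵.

Q² = I (check: tr Q = 0 and det Q = −1), so Q¹⁵ = Q since 15 is odd.

[[4, −1], [15, −4]]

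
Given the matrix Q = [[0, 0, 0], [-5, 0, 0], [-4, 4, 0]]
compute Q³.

Q is strictly triangular, hence nilpotent: Q³ = 0, so Q³ = 0.

[[0, 0, 0], [0, 0, 0], [0, 0, 0]]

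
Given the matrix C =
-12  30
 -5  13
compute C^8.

tr C = 1 and det C = -6, so the characteristic polynomial is λ² − (1)λ + (-6) with roots -2 and 3.
Eigenvectors give P = [[-3, 2], [-1, 1]] with P⁻¹ = [[-1, 2], [-1, 3]], and C = P·diag(-2, 3)·P⁻¹.
Then C^8 = P·diag(256, 6561)·P⁻¹ = [[-768, 13122], [-256, 6561]] · [[-1, 2], [-1, 3]] = [[-12354, 37830], [-6305, 19171]].

[[-12354, 37830], [-6305, 19171]]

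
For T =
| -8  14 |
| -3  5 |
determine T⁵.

[[-218, 434], [-93, 185]]

tr T = -3 and det T = 2, so the characteristic polynomial is λ² − (-3)λ + (2) with roots -2 and -1.
Eigenvectors give P = [[7, 2], [3, 1]] with P⁻¹ = [[1, -2], [-3, 7]], and T = P·diag(-2, -1)·P⁻¹.
Then T⁵ = P·diag(-32, -1)·P⁻¹ = [[-224, -2], [-96, -1]] · [[1, -2], [-3, 7]] = [[-218, 434], [-93, 185]].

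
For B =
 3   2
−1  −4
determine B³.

B² = [[7, −2], [1, 14]]
B³ = [[23, 22], [−11, −54]]

[[23, 22], [−11, −54]]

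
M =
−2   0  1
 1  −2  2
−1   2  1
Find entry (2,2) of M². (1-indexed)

8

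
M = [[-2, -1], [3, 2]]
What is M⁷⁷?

M² = I (check: tr M = 0 and det M = -1), so M⁷⁷ = M since 77 is odd.

[[-2, -1], [3, 2]]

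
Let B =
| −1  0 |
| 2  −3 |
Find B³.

[[−1, 0], [26, −27]]

B² = [[1, 0], [−8, 9]]
B³ = [[−1, 0], [26, −27]]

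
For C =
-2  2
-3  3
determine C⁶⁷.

[[-2, 2], [-3, 3]]

C² = C (a projection; rank 1, trace 1), so C⁶⁷ = C.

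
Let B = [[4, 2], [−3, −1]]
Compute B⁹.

[[1534, 1022], [−1533, −1021]]

tr B = 3 and det B = 2, so the characteristic polynomial is λ² − (3)λ + (2) with roots 2 and 1.
Eigenvectors give P = [[−1, −2], [1, 3]] with P⁻¹ = [[−3, −2], [1, 1]], and B = P·diag(2, 1)·P⁻¹.
Then B⁹ = P·diag(512, 1)·P⁻¹ = [[−512, −2], [512, 3]] · [[−3, −2], [1, 1]] = [[1534, 1022], [−1533, −1021]].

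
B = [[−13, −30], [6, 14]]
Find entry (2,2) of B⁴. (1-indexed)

76

tr B = 1 and det B = −2, so the characteristic polynomial is λ² − (1)λ + (−2) with roots −1 and 2.
Eigenvectors give P = [[5, −2], [−2, 1]] with P⁻¹ = [[1, 2], [2, 5]], and B = P·diag(−1, 2)·P⁻¹.
Then B⁴ = P·diag(1, 16)·P⁻¹ = [[5, −32], [−2, 16]] · [[1, 2], [2, 5]] = [[−59, −150], [30, 76]].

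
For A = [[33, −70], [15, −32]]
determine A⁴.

[[471, −910], [195, −374]]

tr A = 1 and det A = −6, so the characteristic polynomial is λ² − (1)λ + (−6) with roots −2 and 3.
Eigenvectors give P = [[2, 7], [1, 3]] with P⁻¹ = [[−3, 7], [1, −2]], and A = P·diag(−2, 3)·P⁻¹.
Then A⁴ = P·diag(16, 81)·P⁻¹ = [[32, 567], [16, 243]] · [[−3, 7], [1, −2]] = [[471, −910], [195, −374]].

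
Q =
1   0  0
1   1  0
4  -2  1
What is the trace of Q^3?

Q = I + N where N = [[0, 0, 0], [1, 0, 0], [4, -2, 0]] is strictly lower-triangular, so N^3 = 0.
(I + N)^3 = I + 3·N + 3·N^2 = [[1, 0, 0], [3, 1, 0], [6, -6, 1]].

3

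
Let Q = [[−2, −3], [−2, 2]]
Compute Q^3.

[[−20, −30], [−20, 20]]

Q^2 = [[10, 0], [0, 10]]
Q^3 = [[−20, −30], [−20, 20]]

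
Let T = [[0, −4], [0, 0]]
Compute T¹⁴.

T is strictly triangular, hence nilpotent: T² = 0, so T¹⁴ = 0.

[[0, 0], [0, 0]]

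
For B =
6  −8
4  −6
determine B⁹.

tr B = 0 and det B = −4, so the characteristic polynomial is λ² − (0)λ + (−4) with roots 2 and −2.
Eigenvectors give P = [[−2, −1], [−1, −1]] with P⁻¹ = [[−1, 1], [1, −2]], and B = P·diag(2, −2)·P⁻¹.
Then B⁹ = P·diag(512, −512)·P⁻¹ = [[−1024, 512], [−512, 512]] · [[−1, 1], [1, −2]] = [[1536, −2048], [1024, −1536]].

[[1536, −2048], [1024, −1536]]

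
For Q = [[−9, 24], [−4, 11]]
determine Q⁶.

[[−1455, 4368], [−728, 2185]]

tr Q = 2 and det Q = −3, so the characteristic polynomial is λ² − (2)λ + (−3) with roots −1 and 3.
Eigenvectors give P = [[3, −2], [1, −1]] with P⁻¹ = [[1, −2], [1, −3]], and Q = P·diag(−1, 3)·P⁻¹.
Then Q⁶ = P·diag(1, 729)·P⁻¹ = [[3, −1458], [1, −729]] · [[1, −2], [1, −3]] = [[−1455, 4368], [−728, 2185]].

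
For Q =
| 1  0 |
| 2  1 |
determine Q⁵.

[[1, 0], [10, 1]]

Q = I + N where N = [[0, 0], [2, 0]] is strictly lower-triangular, so N² = 0.
(I + N)⁵ = I + 5·N = [[1, 0], [10, 1]].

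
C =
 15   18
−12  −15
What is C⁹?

tr C = 0 and det C = −9, so the characteristic polynomial is λ² − (0)λ + (−9) with roots 3 and −3.
Eigenvectors give P = [[3, −1], [−2, 1]] with P⁻¹ = [[1, 1], [2, 3]], and C = P·diag(3, −3)·P⁻¹.
Then C⁹ = P·diag(19683, −19683)·P⁻¹ = [[59049, 19683], [−39366, −19683]] · [[1, 1], [2, 3]] = [[98415, 118098], [−78732, −98415]].

[[98415, 118098], [−78732, −98415]]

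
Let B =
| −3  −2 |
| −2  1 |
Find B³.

[[−47, −22], [−22, −3]]

B² = [[13, 4], [4, 5]]
B³ = [[−47, −22], [−22, −3]]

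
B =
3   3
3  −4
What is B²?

[[18, −3], [−3, 25]]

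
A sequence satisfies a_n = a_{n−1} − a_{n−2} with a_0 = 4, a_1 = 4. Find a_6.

4

With companion matrix A = [[1, −1], [1, 0]], [a_n, a_{n−1}]ᵀ = A·[a_{n−1}, a_{n−2}]ᵀ, so [a_6, a_5]ᵀ = A^5·[a_1, a_0]ᵀ.
A^5 = [[0, 1], [−1, 1]], giving [a_6, a_5]ᵀ = [[4], [0]].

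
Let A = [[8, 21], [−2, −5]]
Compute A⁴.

tr A = 3 and det A = 2, so the characteristic polynomial is λ² − (3)λ + (2) with roots 1 and 2.
Eigenvectors give P = [[−3, −7], [1, 2]] with P⁻¹ = [[2, 7], [−1, −3]], and A = P·diag(1, 2)·P⁻¹.
Then A⁴ = P·diag(1, 16)·P⁻¹ = [[−3, −112], [1, 32]] · [[2, 7], [−1, −3]] = [[106, 315], [−30, −89]].

[[106, 315], [−30, −89]]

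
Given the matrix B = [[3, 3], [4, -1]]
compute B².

[[21, 6], [8, 13]]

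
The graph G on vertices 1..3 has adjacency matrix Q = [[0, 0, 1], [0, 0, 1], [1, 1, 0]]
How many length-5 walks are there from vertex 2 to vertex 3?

4

The number of length-5 walks from vertex 2 to vertex 3 is entry (2,3) of Q⁵, where Q is the adjacency matrix.
Q² = [[1, 1, 0], [1, 1, 0], [0, 0, 2]]
Q³ = [[0, 0, 2], [0, 0, 2], [2, 2, 0]]
Q⁴ = [[2, 2, 0], [2, 2, 0], [0, 0, 4]]
Q⁵ = [[0, 0, 4], [0, 0, 4], [4, 4, 0]]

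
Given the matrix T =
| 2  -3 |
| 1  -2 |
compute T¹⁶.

[[1, 0], [0, 1]]

T² = I (check: tr T = 0 and det T = -1), so T¹⁶ = I since 16 is even.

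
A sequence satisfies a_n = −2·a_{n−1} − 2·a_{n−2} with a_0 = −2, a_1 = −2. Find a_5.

With companion matrix Q = [[−2, −2], [1, 0]], [a_n, a_{n−1}]ᵀ = Q·[a_{n−1}, a_{n−2}]ᵀ, so [a_5, a_4]ᵀ = Q^4·[a_1, a_0]ᵀ.
Q^4 = [[−4, 0], [0, −4]], giving [a_5, a_4]ᵀ = [[8], [8]].

8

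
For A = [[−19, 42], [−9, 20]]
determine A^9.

tr A = 1 and det A = −2, so the characteristic polynomial is λ² − (1)λ + (−2) with roots 2 and −1.
Eigenvectors give P = [[2, −7], [1, −3]] with P⁻¹ = [[−3, 7], [−1, 2]], and A = P·diag(2, −1)·P⁻¹.
Then A^9 = P·diag(512, −1)·P⁻¹ = [[1024, 7], [512, 3]] · [[−3, 7], [−1, 2]] = [[−3079, 7182], [−1539, 3590]].

[[−3079, 7182], [−1539, 3590]]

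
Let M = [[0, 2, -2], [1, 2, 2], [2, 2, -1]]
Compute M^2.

[[-2, 0, 6], [6, 10, 0], [0, 6, 1]]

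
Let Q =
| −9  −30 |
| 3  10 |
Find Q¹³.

Q² = Q (a projection; rank 1, trace 1), so Q¹³ = Q.

[[−9, −30], [3, 10]]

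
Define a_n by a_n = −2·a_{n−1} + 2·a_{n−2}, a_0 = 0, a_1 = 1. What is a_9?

With companion matrix A = [[−2, 2], [1, 0]], [a_n, a_{n−1}]ᵀ = A·[a_{n−1}, a_{n−2}]ᵀ, so [a_9, a_8]ᵀ = A^8·[a_1, a_0]ᵀ.
A^8 = [[2448, −1792], [−896, 656]], giving [a_9, a_8]ᵀ = [[2448], [−896]].

2448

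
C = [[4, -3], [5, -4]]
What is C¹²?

[[1, 0], [0, 1]]

C² = I (check: tr C = 0 and det C = -1), so C¹² = I since 12 is even.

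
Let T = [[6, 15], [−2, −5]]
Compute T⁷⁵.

[[6, 15], [−2, −5]]

T² = T (a projection; rank 1, trace 1), so T⁷⁵ = T.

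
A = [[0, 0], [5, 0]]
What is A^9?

A is strictly triangular, hence nilpotent: A^2 = 0, so A^9 = 0.

[[0, 0], [0, 0]]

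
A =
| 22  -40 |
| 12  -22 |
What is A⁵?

[[352, -640], [192, -352]]

tr A = 0 and det A = -4, so the characteristic polynomial is λ² − (0)λ + (-4) with roots -2 and 2.
Eigenvectors give P = [[-5, 2], [-3, 1]] with P⁻¹ = [[1, -2], [3, -5]], and A = P·diag(-2, 2)·P⁻¹.
Then A⁵ = P·diag(-32, 32)·P⁻¹ = [[160, 64], [96, 32]] · [[1, -2], [3, -5]] = [[352, -640], [192, -352]].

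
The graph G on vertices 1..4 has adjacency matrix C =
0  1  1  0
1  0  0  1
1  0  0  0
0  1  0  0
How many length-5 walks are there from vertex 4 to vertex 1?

The number of length-5 walks from vertex 4 to vertex 1 is entry (4,1) of C^5, where C is the adjacency matrix.
C^2 = [[2, 0, 0, 1], [0, 2, 1, 0], [0, 1, 1, 0], [1, 0, 0, 1]]
C^3 = [[0, 3, 2, 0], [3, 0, 0, 2], [2, 0, 0, 1], [0, 2, 1, 0]]
C^4 = [[5, 0, 0, 3], [0, 5, 3, 0], [0, 3, 2, 0], [3, 0, 0, 2]]
C^5 = [[0, 8, 5, 0], [8, 0, 0, 5], [5, 0, 0, 3], [0, 5, 3, 0]]

0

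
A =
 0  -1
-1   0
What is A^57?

A² = I (check: tr A = 0 and det A = -1), so A^57 = A since 57 is odd.

[[0, -1], [-1, 0]]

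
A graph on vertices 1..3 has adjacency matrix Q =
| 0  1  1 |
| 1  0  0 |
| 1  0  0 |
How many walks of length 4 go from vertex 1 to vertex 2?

0

The number of length-4 walks from vertex 1 to vertex 2 is entry (1,2) of Q⁴, where Q is the adjacency matrix.
Q² = [[2, 0, 0], [0, 1, 1], [0, 1, 1]]
Q³ = [[0, 2, 2], [2, 0, 0], [2, 0, 0]]
Q⁴ = [[4, 0, 0], [0, 2, 2], [0, 2, 2]]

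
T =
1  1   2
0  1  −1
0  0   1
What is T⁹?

T = I + N where N = [[0, 1, 2], [0, 0, −1], [0, 0, 0]] is strictly upper-triangular, so N³ = 0.
(I + N)⁹ = I + 9·N + 36·N² = [[1, 9, −18], [0, 1, −9], [0, 0, 1]].

[[1, 9, −18], [0, 1, −9], [0, 0, 1]]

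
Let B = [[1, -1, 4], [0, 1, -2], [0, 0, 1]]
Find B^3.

[[1, -3, 18], [0, 1, -6], [0, 0, 1]]

B = I + N where N = [[0, -1, 4], [0, 0, -2], [0, 0, 0]] is strictly upper-triangular, so N^3 = 0.
(I + N)^3 = I + 3·N + 3·N^2 = [[1, -3, 18], [0, 1, -6], [0, 0, 1]].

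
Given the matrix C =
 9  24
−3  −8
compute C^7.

[[9, 24], [−3, −8]]

C² = C (a projection; rank 1, trace 1), so C^7 = C.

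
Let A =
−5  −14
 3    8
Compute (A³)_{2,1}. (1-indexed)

21

tr A = 3 and det A = 2, so the characteristic polynomial is λ² − (3)λ + (2) with roots 1 and 2.
Eigenvectors give P = [[7, −2], [−3, 1]] with P⁻¹ = [[1, 2], [3, 7]], and A = P·diag(1, 2)·P⁻¹.
Then A³ = P·diag(1, 8)·P⁻¹ = [[7, −16], [−3, 8]] · [[1, 2], [3, 7]] = [[−41, −98], [21, 50]].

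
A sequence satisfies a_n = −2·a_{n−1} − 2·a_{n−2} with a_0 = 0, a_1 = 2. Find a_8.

With companion matrix A = [[−2, −2], [1, 0]], [a_n, a_{n−1}]ᵀ = A·[a_{n−1}, a_{n−2}]ᵀ, so [a_8, a_7]ᵀ = A^7·[a_1, a_0]ᵀ.
A^7 = [[0, 16], [−8, −16]], giving [a_8, a_7]ᵀ = [[0], [−16]].

0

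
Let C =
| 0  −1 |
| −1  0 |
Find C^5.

C² = I (check: tr C = 0 and det C = −1), so C^5 = C since 5 is odd.

[[0, −1], [−1, 0]]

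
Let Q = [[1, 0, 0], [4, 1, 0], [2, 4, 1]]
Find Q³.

[[1, 0, 0], [12, 1, 0], [54, 12, 1]]

Q = I + N where N = [[0, 0, 0], [4, 0, 0], [2, 4, 0]] is strictly lower-triangular, so N³ = 0.
(I + N)³ = I + 3·N + 3·N² = [[1, 0, 0], [12, 1, 0], [54, 12, 1]].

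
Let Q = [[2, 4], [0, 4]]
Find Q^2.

[[4, 24], [0, 16]]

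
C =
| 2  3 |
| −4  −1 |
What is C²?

[[−8, 3], [−4, −11]]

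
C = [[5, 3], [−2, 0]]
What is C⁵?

[[665, 633], [−422, −390]]

tr C = 5 and det C = 6, so the characteristic polynomial is λ² − (5)λ + (6) with roots 3 and 2.
Eigenvectors give P = [[3, −1], [−2, 1]] with P⁻¹ = [[1, 1], [2, 3]], and C = P·diag(3, 2)·P⁻¹.
Then C⁵ = P·diag(243, 32)·P⁻¹ = [[729, −32], [−486, 32]] · [[1, 1], [2, 3]] = [[665, 633], [−422, −390]].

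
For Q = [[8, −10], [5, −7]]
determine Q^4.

tr Q = 1 and det Q = −6, so the characteristic polynomial is λ² − (1)λ + (−6) with roots 3 and −2.
Eigenvectors give P = [[2, 1], [1, 1]] with P⁻¹ = [[1, −1], [−1, 2]], and Q = P·diag(3, −2)·P⁻¹.
Then Q^4 = P·diag(81, 16)·P⁻¹ = [[162, 16], [81, 16]] · [[1, −1], [−1, 2]] = [[146, −130], [65, −49]].

[[146, −130], [65, −49]]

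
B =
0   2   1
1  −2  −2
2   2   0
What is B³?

[[−10, 4, 8], [12, −6, −10], [−4, 0, 2]]

B² = [[4, −2, −4], [−6, 2, 5], [2, 0, −2]]
B³ = [[−10, 4, 8], [12, −6, −10], [−4, 0, 2]]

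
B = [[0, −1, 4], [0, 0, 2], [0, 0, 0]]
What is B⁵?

B is strictly triangular, hence nilpotent: B³ = 0, so B⁵ = 0.

[[0, 0, 0], [0, 0, 0], [0, 0, 0]]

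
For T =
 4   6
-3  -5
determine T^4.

tr T = -1 and det T = -2, so the characteristic polynomial is λ² − (-1)λ + (-2) with roots 1 and -2.
Eigenvectors give P = [[2, -1], [-1, 1]] with P⁻¹ = [[1, 1], [1, 2]], and T = P·diag(1, -2)·P⁻¹.
Then T^4 = P·diag(1, 16)·P⁻¹ = [[2, -16], [-1, 16]] · [[1, 1], [1, 2]] = [[-14, -30], [15, 31]].

[[-14, -30], [15, 31]]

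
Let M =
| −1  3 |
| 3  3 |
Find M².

[[10, 6], [6, 18]]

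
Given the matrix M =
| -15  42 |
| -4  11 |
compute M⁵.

[[-1695, 5082], [-484, 1451]]

tr M = -4 and det M = 3, so the characteristic polynomial is λ² − (-4)λ + (3) with roots -3 and -1.
Eigenvectors give P = [[7, -3], [2, -1]] with P⁻¹ = [[1, -3], [2, -7]], and M = P·diag(-3, -1)·P⁻¹.
Then M⁵ = P·diag(-243, -1)·P⁻¹ = [[-1701, 3], [-486, 1]] · [[1, -3], [2, -7]] = [[-1695, 5082], [-484, 1451]].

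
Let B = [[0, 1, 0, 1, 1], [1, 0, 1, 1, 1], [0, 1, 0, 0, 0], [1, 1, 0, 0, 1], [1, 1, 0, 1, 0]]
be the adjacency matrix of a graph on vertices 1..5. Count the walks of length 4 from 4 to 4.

22

The number of length-4 walks from vertex 4 to vertex 4 is entry (4,4) of B^4, where B is the adjacency matrix.
B^2 = [[3, 2, 1, 2, 2], [2, 4, 0, 2, 2], [1, 0, 1, 1, 1], [2, 2, 1, 3, 2], [2, 2, 1, 2, 3]]
B^3 = [[6, 8, 2, 7, 7], [8, 6, 4, 8, 8], [2, 4, 0, 2, 2], [7, 8, 2, 6, 7], [7, 8, 2, 7, 6]]
B^4 = [[22, 22, 8, 21, 21], [22, 28, 6, 22, 22], [8, 6, 4, 8, 8], [21, 22, 8, 22, 21], [21, 22, 8, 21, 22]]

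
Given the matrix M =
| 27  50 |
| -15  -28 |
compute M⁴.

tr M = -1 and det M = -6, so the characteristic polynomial is λ² − (-1)λ + (-6) with roots 2 and -3.
Eigenvectors give P = [[-2, -5], [1, 3]] with P⁻¹ = [[-3, -5], [1, 2]], and M = P·diag(2, -3)·P⁻¹.
Then M⁴ = P·diag(16, 81)·P⁻¹ = [[-32, -405], [16, 243]] · [[-3, -5], [1, 2]] = [[-309, -650], [195, 406]].

[[-309, -650], [195, 406]]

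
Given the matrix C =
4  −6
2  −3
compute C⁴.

[[4, −6], [2, −3]]

C² = C (a projection; rank 1, trace 1), so C⁴ = C.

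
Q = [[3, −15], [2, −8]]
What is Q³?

tr Q = −5 and det Q = 6, so the characteristic polynomial is λ² − (−5)λ + (6) with roots −3 and −2.
Eigenvectors give P = [[−5, −3], [−2, −1]] with P⁻¹ = [[1, −3], [−2, 5]], and Q = P·diag(−3, −2)·P⁻¹.
Then Q³ = P·diag(−27, −8)·P⁻¹ = [[135, 24], [54, 8]] · [[1, −3], [−2, 5]] = [[87, −285], [38, −122]].

[[87, −285], [38, −122]]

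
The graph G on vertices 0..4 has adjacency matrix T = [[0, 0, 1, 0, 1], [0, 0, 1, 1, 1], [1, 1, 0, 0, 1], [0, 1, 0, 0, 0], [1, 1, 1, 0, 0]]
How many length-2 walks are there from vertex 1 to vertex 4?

1

The number of length-2 walks from vertex 1 to vertex 4 is entry (1,4) of T^2, where T is the adjacency matrix.
T^2 = [[2, 2, 1, 0, 1], [2, 3, 1, 0, 1], [1, 1, 3, 1, 2], [0, 0, 1, 1, 1], [1, 1, 2, 1, 3]]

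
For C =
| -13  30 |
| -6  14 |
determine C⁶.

tr C = 1 and det C = -2, so the characteristic polynomial is λ² − (1)λ + (-2) with roots -1 and 2.
Eigenvectors give P = [[5, 2], [2, 1]] with P⁻¹ = [[1, -2], [-2, 5]], and C = P·diag(-1, 2)·P⁻¹.
Then C⁶ = P·diag(1, 64)·P⁻¹ = [[5, 128], [2, 64]] · [[1, -2], [-2, 5]] = [[-251, 630], [-126, 316]].

[[-251, 630], [-126, 316]]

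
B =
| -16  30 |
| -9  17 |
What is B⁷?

[[-646, 1290], [-387, 773]]

tr B = 1 and det B = -2, so the characteristic polynomial is λ² − (1)λ + (-2) with roots -1 and 2.
Eigenvectors give P = [[2, -5], [1, -3]] with P⁻¹ = [[3, -5], [1, -2]], and B = P·diag(-1, 2)·P⁻¹.
Then B⁷ = P·diag(-1, 128)·P⁻¹ = [[-2, -640], [-1, -384]] · [[3, -5], [1, -2]] = [[-646, 1290], [-387, 773]].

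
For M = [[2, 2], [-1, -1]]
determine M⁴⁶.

[[2, 2], [-1, -1]]

M² = M (a projection; rank 1, trace 1), so M⁴⁶ = M.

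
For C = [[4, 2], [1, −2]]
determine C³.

[[76, 28], [14, −8]]

C² = [[18, 4], [2, 6]]
C³ = [[76, 28], [14, −8]]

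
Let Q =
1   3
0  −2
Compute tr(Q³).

Q² = [[1, −3], [0, 4]]
Q³ = [[1, 9], [0, −8]]

−7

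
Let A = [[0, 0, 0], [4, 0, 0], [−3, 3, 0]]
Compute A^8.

[[0, 0, 0], [0, 0, 0], [0, 0, 0]]

A is strictly triangular, hence nilpotent: A^3 = 0, so A^8 = 0.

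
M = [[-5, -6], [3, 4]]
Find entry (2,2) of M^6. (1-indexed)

-62

tr M = -1 and det M = -2, so the characteristic polynomial is λ² − (-1)λ + (-2) with roots -2 and 1.
Eigenvectors give P = [[-2, -1], [1, 1]] with P⁻¹ = [[-1, -1], [1, 2]], and M = P·diag(-2, 1)·P⁻¹.
Then M^6 = P·diag(64, 1)·P⁻¹ = [[-128, -1], [64, 1]] · [[-1, -1], [1, 2]] = [[127, 126], [-63, -62]].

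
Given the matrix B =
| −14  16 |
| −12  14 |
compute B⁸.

[[256, 0], [0, 256]]

tr B = 0 and det B = −4, so the characteristic polynomial is λ² − (0)λ + (−4) with roots 2 and −2.
Eigenvectors give P = [[1, −4], [1, −3]] with P⁻¹ = [[−3, 4], [−1, 1]], and B = P·diag(2, −2)·P⁻¹.
Then B⁸ = P·diag(256, 256)·P⁻¹ = [[256, −1024], [256, −768]] · [[−3, 4], [−1, 1]] = [[256, 0], [0, 256]].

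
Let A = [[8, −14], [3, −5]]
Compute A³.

[[50, −98], [21, −41]]

tr A = 3 and det A = 2, so the characteristic polynomial is λ² − (3)λ + (2) with roots 1 and 2.
Eigenvectors give P = [[2, 7], [1, 3]] with P⁻¹ = [[−3, 7], [1, −2]], and A = P·diag(1, 2)·P⁻¹.
Then A³ = P·diag(1, 8)·P⁻¹ = [[2, 56], [1, 24]] · [[−3, 7], [1, −2]] = [[50, −98], [21, −41]].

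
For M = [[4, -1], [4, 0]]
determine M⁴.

M² = [[12, -4], [16, -4]]
M³ = [[32, -12], [48, -16]]
M⁴ = [[80, -32], [128, -48]]

[[80, -32], [128, -48]]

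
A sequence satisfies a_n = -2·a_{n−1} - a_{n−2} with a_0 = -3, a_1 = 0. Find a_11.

With companion matrix T = [[-2, -1], [1, 0]], [a_n, a_{n−1}]ᵀ = T·[a_{n−1}, a_{n−2}]ᵀ, so [a_11, a_10]ᵀ = T^10·[a_1, a_0]ᵀ.
T^10 = [[11, 10], [-10, -9]], giving [a_11, a_10]ᵀ = [[-30], [27]].

-30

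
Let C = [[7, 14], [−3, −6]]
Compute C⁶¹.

[[7, 14], [−3, −6]]

C² = C (a projection; rank 1, trace 1), so C⁶¹ = C.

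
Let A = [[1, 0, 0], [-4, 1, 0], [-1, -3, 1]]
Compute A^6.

[[1, 0, 0], [-24, 1, 0], [174, -18, 1]]

A = I + N where N = [[0, 0, 0], [-4, 0, 0], [-1, -3, 0]] is strictly lower-triangular, so N^3 = 0.
(I + N)^6 = I + 6·N + 15·N^2 = [[1, 0, 0], [-24, 1, 0], [174, -18, 1]].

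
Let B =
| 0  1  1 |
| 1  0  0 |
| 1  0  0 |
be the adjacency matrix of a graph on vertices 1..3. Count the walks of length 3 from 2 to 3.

The number of length-3 walks from vertex 2 to vertex 3 is entry (2,3) of B³, where B is the adjacency matrix.
B² = [[2, 0, 0], [0, 1, 1], [0, 1, 1]]
B³ = [[0, 2, 2], [2, 0, 0], [2, 0, 0]]

0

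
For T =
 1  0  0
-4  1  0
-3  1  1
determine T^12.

T = I + N where N = [[0, 0, 0], [-4, 0, 0], [-3, 1, 0]] is strictly lower-triangular, so N^3 = 0.
(I + N)^12 = I + 12·N + 66·N^2 = [[1, 0, 0], [-48, 1, 0], [-300, 12, 1]].

[[1, 0, 0], [-48, 1, 0], [-300, 12, 1]]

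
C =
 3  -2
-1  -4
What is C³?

[[31, -30], [-15, -74]]

C² = [[11, 2], [1, 18]]
C³ = [[31, -30], [-15, -74]]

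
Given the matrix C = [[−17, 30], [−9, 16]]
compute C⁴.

tr C = −1 and det C = −2, so the characteristic polynomial is λ² − (−1)λ + (−2) with roots −2 and 1.
Eigenvectors give P = [[2, −5], [1, −3]] with P⁻¹ = [[3, −5], [1, −2]], and C = P·diag(−2, 1)·P⁻¹.
Then C⁴ = P·diag(16, 1)·P⁻¹ = [[32, −5], [16, −3]] · [[3, −5], [1, −2]] = [[91, −150], [45, −74]].

[[91, −150], [45, −74]]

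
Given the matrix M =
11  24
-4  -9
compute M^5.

[[731, 1464], [-244, -489]]

tr M = 2 and det M = -3, so the characteristic polynomial is λ² − (2)λ + (-3) with roots 3 and -1.
Eigenvectors give P = [[-3, -2], [1, 1]] with P⁻¹ = [[-1, -2], [1, 3]], and M = P·diag(3, -1)·P⁻¹.
Then M^5 = P·diag(243, -1)·P⁻¹ = [[-729, 2], [243, -1]] · [[-1, -2], [1, 3]] = [[731, 1464], [-244, -489]].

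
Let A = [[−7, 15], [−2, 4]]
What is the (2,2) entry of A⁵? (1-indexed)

tr A = −3 and det A = 2, so the characteristic polynomial is λ² − (−3)λ + (2) with roots −2 and −1.
Eigenvectors give P = [[3, −5], [1, −2]] with P⁻¹ = [[2, −5], [1, −3]], and A = P·diag(−2, −1)·P⁻¹.
Then A⁵ = P·diag(−32, −1)·P⁻¹ = [[−96, 5], [−32, 2]] · [[2, −5], [1, −3]] = [[−187, 465], [−62, 154]].

154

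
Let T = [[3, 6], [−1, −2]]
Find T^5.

[[3, 6], [−1, −2]]

T² = T (a projection; rank 1, trace 1), so T^5 = T.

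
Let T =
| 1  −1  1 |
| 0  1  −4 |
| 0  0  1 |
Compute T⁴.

[[1, −4, 28], [0, 1, −16], [0, 0, 1]]

T = I + N where N = [[0, −1, 1], [0, 0, −4], [0, 0, 0]] is strictly upper-triangular, so N³ = 0.
(I + N)⁴ = I + 4·N + 6·N² = [[1, −4, 28], [0, 1, −16], [0, 0, 1]].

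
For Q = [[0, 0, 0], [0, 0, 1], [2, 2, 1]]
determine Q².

[[0, 0, 0], [2, 2, 1], [2, 2, 3]]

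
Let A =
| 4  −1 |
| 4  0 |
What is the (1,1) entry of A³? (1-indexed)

A² = [[12, −4], [16, −4]]
A³ = [[32, −12], [48, −16]]

32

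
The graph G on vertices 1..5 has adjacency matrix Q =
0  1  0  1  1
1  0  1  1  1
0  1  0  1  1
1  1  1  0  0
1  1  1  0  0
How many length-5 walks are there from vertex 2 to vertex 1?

80

The number of length-5 walks from vertex 2 to vertex 1 is entry (2,1) of Q⁵, where Q is the adjacency matrix.
Q² = [[3, 2, 3, 1, 1], [2, 4, 2, 2, 2], [3, 2, 3, 1, 1], [1, 2, 1, 3, 3], [1, 2, 1, 3, 3]]
Q³ = [[4, 8, 4, 8, 8], [8, 8, 8, 8, 8], [4, 8, 4, 8, 8], [8, 8, 8, 4, 4], [8, 8, 8, 4, 4]]
Q⁴ = [[24, 24, 24, 16, 16], [24, 32, 24, 24, 24], [24, 24, 24, 16, 16], [16, 24, 16, 24, 24], [16, 24, 16, 24, 24]]
Q⁵ = [[56, 80, 56, 72, 72], [80, 96, 80, 80, 80], [56, 80, 56, 72, 72], [72, 80, 72, 56, 56], [72, 80, 72, 56, 56]]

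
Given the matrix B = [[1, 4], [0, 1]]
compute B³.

B = I + N where N = [[0, 4], [0, 0]] is strictly upper-triangular, so N² = 0.
(I + N)³ = I + 3·N = [[1, 12], [0, 1]].

[[1, 12], [0, 1]]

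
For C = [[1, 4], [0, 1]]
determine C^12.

C = I + N where N = [[0, 4], [0, 0]] is strictly upper-triangular, so N^2 = 0.
(I + N)^12 = I + 12·N = [[1, 48], [0, 1]].

[[1, 48], [0, 1]]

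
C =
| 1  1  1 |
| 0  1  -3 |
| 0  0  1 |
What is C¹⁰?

C = I + N where N = [[0, 1, 1], [0, 0, -3], [0, 0, 0]] is strictly upper-triangular, so N³ = 0.
(I + N)¹⁰ = I + 10·N + 45·N² = [[1, 10, -125], [0, 1, -30], [0, 0, 1]].

[[1, 10, -125], [0, 1, -30], [0, 0, 1]]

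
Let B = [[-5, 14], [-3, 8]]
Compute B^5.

[[-185, 434], [-93, 218]]

tr B = 3 and det B = 2, so the characteristic polynomial is λ² − (3)λ + (2) with roots 2 and 1.
Eigenvectors give P = [[2, 7], [1, 3]] with P⁻¹ = [[-3, 7], [1, -2]], and B = P·diag(2, 1)·P⁻¹.
Then B^5 = P·diag(32, 1)·P⁻¹ = [[64, 7], [32, 3]] · [[-3, 7], [1, -2]] = [[-185, 434], [-93, 218]].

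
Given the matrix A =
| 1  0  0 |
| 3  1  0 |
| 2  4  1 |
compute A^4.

[[1, 0, 0], [12, 1, 0], [80, 16, 1]]

A = I + N where N = [[0, 0, 0], [3, 0, 0], [2, 4, 0]] is strictly lower-triangular, so N^3 = 0.
(I + N)^4 = I + 4·N + 6·N^2 = [[1, 0, 0], [12, 1, 0], [80, 16, 1]].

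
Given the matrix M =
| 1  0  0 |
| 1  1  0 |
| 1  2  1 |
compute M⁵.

[[1, 0, 0], [5, 1, 0], [25, 10, 1]]

M = I + N where N = [[0, 0, 0], [1, 0, 0], [1, 2, 0]] is strictly lower-triangular, so N³ = 0.
(I + N)⁵ = I + 5·N + 10·N² = [[1, 0, 0], [5, 1, 0], [25, 10, 1]].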